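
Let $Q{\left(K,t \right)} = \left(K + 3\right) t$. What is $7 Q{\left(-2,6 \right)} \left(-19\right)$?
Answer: $-798$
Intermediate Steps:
$Q{\left(K,t \right)} = t \left(3 + K\right)$ ($Q{\left(K,t \right)} = \left(3 + K\right) t = t \left(3 + K\right)$)
$7 Q{\left(-2,6 \right)} \left(-19\right) = 7 \cdot 6 \left(3 - 2\right) \left(-19\right) = 7 \cdot 6 \cdot 1 \left(-19\right) = 7 \cdot 6 \left(-19\right) = 42 \left(-19\right) = -798$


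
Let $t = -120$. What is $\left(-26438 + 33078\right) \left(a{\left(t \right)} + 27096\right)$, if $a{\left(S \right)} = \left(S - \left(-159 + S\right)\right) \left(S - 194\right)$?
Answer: $-151591200$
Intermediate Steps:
$a{\left(S \right)} = -30846 + 159 S$ ($a{\left(S \right)} = 159 \left(-194 + S\right) = -30846 + 159 S$)
$\left(-26438 + 33078\right) \left(a{\left(t \right)} + 27096\right) = \left(-26438 + 33078\right) \left(\left(-30846 + 159 \left(-120\right)\right) + 27096\right) = 6640 \left(\left(-30846 - 19080\right) + 27096\right) = 6640 \left(-49926 + 27096\right) = 6640 \left(-22830\right) = -151591200$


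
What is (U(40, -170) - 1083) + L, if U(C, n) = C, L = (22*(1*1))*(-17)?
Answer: -1417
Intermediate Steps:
L = -374 (L = (22*1)*(-17) = 22*(-17) = -374)
(U(40, -170) - 1083) + L = (40 - 1083) - 374 = -1043 - 374 = -1417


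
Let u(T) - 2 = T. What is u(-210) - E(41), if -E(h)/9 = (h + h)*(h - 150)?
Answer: -80650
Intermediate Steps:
E(h) = -18*h*(-150 + h) (E(h) = -9*(h + h)*(h - 150) = -9*2*h*(-150 + h) = -18*h*(-150 + h))
u(T) = 2 + T
u(-210) - E(41) = (2 - 210) - 18*41*(150 - 1*41) = -208 - 18*41*(150 - 41) = -208 - 18*41*109 = -208 - 1*80442 = -208 - 80442 = -80650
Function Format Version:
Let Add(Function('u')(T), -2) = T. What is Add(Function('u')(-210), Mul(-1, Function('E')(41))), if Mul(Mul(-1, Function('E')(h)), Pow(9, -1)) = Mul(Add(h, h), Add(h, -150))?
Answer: -80650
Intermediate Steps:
Function('E')(h) = Mul(-18, h, Add(-150, h)) (Function('E')(h) = Mul(-9, Mul(Add(h, h), Add(h, -150))) = Mul(-9, Mul(Mul(2, h), Add(-150, h))) = Mul(-9, Mul(2, h, Add(-150, h))) = Mul(-18, h, Add(-150, h)))
Function('u')(T) = Add(2, T)
Add(Function('u')(-210), Mul(-1, Function('E')(41))) = Add(Add(2, -210), Mul(-1, Mul(18, 41, Add(150, Mul(-1, 41))))) = Add(-208, Mul(-1, Mul(18, 41, Add(150, -41)))) = Add(-208, Mul(-1, Mul(18, 41, 109))) = Add(-208, Mul(-1, 80442)) = Add(-208, -80442) = -80650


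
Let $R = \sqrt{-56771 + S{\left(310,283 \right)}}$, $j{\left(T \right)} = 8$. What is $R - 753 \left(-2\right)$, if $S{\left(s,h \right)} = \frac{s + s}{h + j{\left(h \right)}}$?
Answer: $1506 + \frac{i \sqrt{4807244631}}{291} \approx 1506.0 + 238.26 i$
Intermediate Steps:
$S{\left(s,h \right)} = \frac{2 s}{8 + h}$ ($S{\left(s,h \right)} = \frac{s + s}{h + 8} = \frac{2 s}{8 + h}$)
$R = \frac{i \sqrt{4807244631}}{291}$ ($R = \sqrt{-56771 + 2 \cdot 310 \frac{1}{8 + 283}} = \sqrt{-56771 + 2 \cdot 310 \cdot \frac{1}{291}} = \sqrt{-56771 + \frac{620}{291}} = \sqrt{- \frac{16519741}{291}} = \frac{i \sqrt{4807244631}}{291} \approx 238.26 i$)
$R - 753 \left(-2\right) = \frac{i \sqrt{4807244631}}{291} - 753 \left(-2\right) = \frac{i \sqrt{4807244631}}{291} - -1506 = \frac{i \sqrt{4807244631}}{291} + 1506 = 1506 + \frac{i \sqrt{4807244631}}{291}$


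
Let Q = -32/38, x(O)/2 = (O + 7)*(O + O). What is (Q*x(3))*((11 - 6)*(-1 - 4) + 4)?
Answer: 40320/19 ≈ 2122.1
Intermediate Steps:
x(O) = 4*O*(7 + O) (x(O) = 2*((O + 7)*(O + O)) = 2*((7 + O)*(2*O)) = 2*(2*O*(7 + O)) = 4*O*(7 + O))
Q = -16/19 (Q = -32*1/38 = -16/19 ≈ -0.84210)
(Q*x(3))*((11 - 6)*(-1 - 4) + 4) = (-64*3*(7 + 3)/19)*((11 - 6)*(-1 - 4) + 4) = (-64*3*10/19)*(5*(-5) + 4) = (-16/19*120)*(-25 + 4) = -1920/19*(-21) = 40320/19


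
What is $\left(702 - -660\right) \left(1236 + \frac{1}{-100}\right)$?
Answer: $\frac{84170919}{50} \approx 1.6834 \cdot 10^{6}$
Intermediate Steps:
$\left(702 - -660\right) \left(1236 + \frac{1}{-100}\right) = \left(702 + 660\right) \left(1236 - \frac{1}{100}\right) = 1362 \cdot \frac{123599}{100} = \frac{84170919}{50}$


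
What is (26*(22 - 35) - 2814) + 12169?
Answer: 9017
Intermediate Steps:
(26*(22 - 35) - 2814) + 12169 = (26*(-13) - 2814) + 12169 = (-338 - 2814) + 12169 = -3152 + 12169 = 9017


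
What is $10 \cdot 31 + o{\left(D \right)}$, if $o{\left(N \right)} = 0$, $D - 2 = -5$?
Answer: $310$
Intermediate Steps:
$D = -3$ ($D = 2 - 5 = -3$)
$10 \cdot 31 + o{\left(D \right)} = 10 \cdot 31 + 0 = 310 + 0 = 310$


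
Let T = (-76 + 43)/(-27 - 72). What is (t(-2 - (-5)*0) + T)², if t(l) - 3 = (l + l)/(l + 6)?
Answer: 49/9 ≈ 5.4444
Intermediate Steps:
t(l) = 3 + 2*l/(6 + l) (t(l) = 3 + (l + l)/(l + 6) = 3 + (2*l)/(6 + l) = 3 + 2*l/(6 + l))
T = ⅓ (T = -33/(-99) = -33*(-1/99) = ⅓ ≈ 0.33333)
(t(-2 - (-5)*0) + T)² = ((18 + 5*(-2 - (-5)*0))/(6 + (-2 - (-5)*0)) + ⅓)² = ((18 + 5*(-2 - 1*0))/(6 + (-2 - 1*0)) + ⅓)² = ((18 + 5*(-2 + 0))/(6 + (-2 + 0)) + ⅓)² = ((18 + 5*(-2))/(6 - 2) + ⅓)² = ((18 - 10)/4 + ⅓)² = ((¼)*8 + ⅓)² = (2 + ⅓)² = (7/3)² = 49/9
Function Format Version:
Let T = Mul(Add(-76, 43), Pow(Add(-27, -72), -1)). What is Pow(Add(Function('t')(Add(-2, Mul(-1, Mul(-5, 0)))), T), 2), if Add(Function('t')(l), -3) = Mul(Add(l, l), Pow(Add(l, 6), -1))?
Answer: Rational(49, 9) ≈ 5.4444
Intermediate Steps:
Function('t')(l) = Add(3, Mul(2, l, Pow(Add(6, l), -1))) (Function('t')(l) = Add(3, Mul(Add(l, l), Pow(Add(l, 6), -1))) = Add(3, Mul(Mul(2, l), Pow(Add(6, l), -1))) = Add(3, Mul(2, l, Pow(Add(6, l), -1))))
T = Rational(1, 3) (T = Mul(-33, Pow(-99, -1)) = Mul(-33, Rational(-1, 99)) = Rational(1, 3) ≈ 0.33333)
Pow(Add(Function('t')(Add(-2, Mul(-1, Mul(-5, 0)))), T), 2) = Pow(Add(Mul(Pow(Add(6, Add(-2, Mul(-1, Mul(-5, 0)))), -1), Add(18, Mul(5, Add(-2, Mul(-1, Mul(-5, 0)))))), Rational(1, 3)), 2) = Pow(Add(Mul(Pow(Add(6, Add(-2, Mul(-1, 0))), -1), Add(18, Mul(5, Add(-2, Mul(-1, 0))))), Rational(1, 3)), 2) = Pow(Add(Mul(Pow(Add(6, Add(-2, 0)), -1), Add(18, Mul(5, Add(-2, 0)))), Rational(1, 3)), 2) = Pow(Add(Mul(Pow(Add(6, -2), -1), Add(18, Mul(5, -2))), Rational(1, 3)), 2) = Pow(Add(Mul(Pow(4, -1), Add(18, -10)), Rational(1, 3)), 2) = Pow(Add(Mul(Rational(1, 4), 8), Rational(1, 3)), 2) = Pow(Add(2, Rational(1, 3)), 2) = Pow(Rational(7, 3), 2) = Rational(49, 9)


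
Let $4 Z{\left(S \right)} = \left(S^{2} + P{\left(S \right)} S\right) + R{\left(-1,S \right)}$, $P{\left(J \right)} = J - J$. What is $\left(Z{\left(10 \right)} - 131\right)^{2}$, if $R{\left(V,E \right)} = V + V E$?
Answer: $\frac{189225}{16} \approx 11827.0$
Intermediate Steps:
$P{\left(J \right)} = 0$
$R{\left(V,E \right)} = V + E V$
$Z{\left(S \right)} = - \frac{1}{4} - \frac{S}{4} + \frac{S^{2}}{4}$ ($Z{\left(S \right)} = \frac{\left(S^{2} + 0 S\right) - \left(1 + S\right)}{4} = \frac{\left(S^{2} + 0\right) - \left(1 + S\right)}{4} = \frac{S^{2} - \left(1 + S\right)}{4} = \frac{-1 + S^{2} - S}{4} = - \frac{1}{4} - \frac{S}{4} + \frac{S^{2}}{4}$)
$\left(Z{\left(10 \right)} - 131\right)^{2} = \left(\left(- \frac{1}{4} - \frac{5}{2} + \frac{10^{2}}{4}\right) - 131\right)^{2} = \left(\left(- \frac{1}{4} - \frac{5}{2} + \frac{1}{4} \cdot 100\right) - 131\right)^{2} = \left(\left(- \frac{1}{4} - \frac{5}{2} + 25\right) - 131\right)^{2} = \left(\frac{89}{4} - 131\right)^{2} = \left(- \frac{435}{4}\right)^{2} = \frac{189225}{16}$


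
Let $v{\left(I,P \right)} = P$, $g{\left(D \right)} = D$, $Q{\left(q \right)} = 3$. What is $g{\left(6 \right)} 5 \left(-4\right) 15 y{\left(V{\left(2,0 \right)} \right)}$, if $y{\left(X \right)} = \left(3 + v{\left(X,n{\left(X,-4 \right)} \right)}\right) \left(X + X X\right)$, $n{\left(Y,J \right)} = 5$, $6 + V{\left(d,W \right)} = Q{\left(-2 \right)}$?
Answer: $-86400$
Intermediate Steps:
$V{\left(d,W \right)} = -3$ ($V{\left(d,W \right)} = -6 + 3 = -3$)
$y{\left(X \right)} = 8 X + 8 X^{2}$ ($y{\left(X \right)} = \left(3 + 5\right) \left(X + X X\right) = 8 \left(X + X^{2}\right) = 8 X + 8 X^{2}$)
$g{\left(6 \right)} 5 \left(-4\right) 15 y{\left(V{\left(2,0 \right)} \right)} = 6 \cdot 5 \left(-4\right) 15 \cdot 8 \left(-3\right) \left(1 - 3\right) = 30 \left(-4\right) 15 \cdot 8 \left(-3\right) \left(-2\right) = \left(-120\right) 15 \cdot 48 = \left(-1800\right) 48 = -86400$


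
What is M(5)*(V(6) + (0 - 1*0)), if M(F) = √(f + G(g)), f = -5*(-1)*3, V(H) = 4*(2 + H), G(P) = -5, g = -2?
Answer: 32*√10 ≈ 101.19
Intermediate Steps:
V(H) = 8 + 4*H
f = 15 (f = 5*3 = 15)
M(F) = √10 (M(F) = √(15 - 5) = √10)
M(5)*(V(6) + (0 - 1*0)) = √10*((8 + 4*6) + (0 - 1*0)) = √10*((8 + 24) + (0 + 0)) = √10*(32 + 0) = √10*32 = 32*√10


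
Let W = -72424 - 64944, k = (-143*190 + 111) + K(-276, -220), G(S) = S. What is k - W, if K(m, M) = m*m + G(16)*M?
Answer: 182965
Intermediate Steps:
K(m, M) = m**2 + 16*M (K(m, M) = m*m + 16*M = m**2 + 16*M)
k = 45597 (k = (-143*190 + 111) + ((-276)**2 + 16*(-220)) = (-27170 + 111) + (76176 - 3520) = -27059 + 72656 = 45597)
W = -137368
k - W = 45597 - 1*(-137368) = 45597 + 137368 = 182965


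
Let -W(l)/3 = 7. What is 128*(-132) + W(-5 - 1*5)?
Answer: -16917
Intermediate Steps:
W(l) = -21 (W(l) = -3*7 = -21)
128*(-132) + W(-5 - 1*5) = 128*(-132) - 21 = -16896 - 21 = -16917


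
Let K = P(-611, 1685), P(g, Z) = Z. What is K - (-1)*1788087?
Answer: 1789772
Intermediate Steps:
K = 1685
K - (-1)*1788087 = 1685 - (-1)*1788087 = 1685 - 1*(-1788087) = 1685 + 1788087 = 1789772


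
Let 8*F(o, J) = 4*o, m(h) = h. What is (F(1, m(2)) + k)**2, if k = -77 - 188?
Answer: 279841/4 ≈ 69960.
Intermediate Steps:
F(o, J) = o/2 (F(o, J) = (4*o)/8 = o/2)
k = -265
(F(1, m(2)) + k)**2 = ((1/2)*1 - 265)**2 = (1/2 - 265)**2 = (-529/2)**2 = 279841/4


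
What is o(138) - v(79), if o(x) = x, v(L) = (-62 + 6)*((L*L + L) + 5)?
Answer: 354338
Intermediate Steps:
v(L) = -280 - 56*L - 56*L² (v(L) = -56*((L² + L) + 5) = -56*((L + L²) + 5) = -56*(5 + L + L²) = -280 - 56*L - 56*L²)
o(138) - v(79) = 138 - (-280 - 56*79 - 56*79²) = 138 - (-280 - 4424 - 56*6241) = 138 - (-280 - 4424 - 349496) = 138 - 1*(-354200) = 138 + 354200 = 354338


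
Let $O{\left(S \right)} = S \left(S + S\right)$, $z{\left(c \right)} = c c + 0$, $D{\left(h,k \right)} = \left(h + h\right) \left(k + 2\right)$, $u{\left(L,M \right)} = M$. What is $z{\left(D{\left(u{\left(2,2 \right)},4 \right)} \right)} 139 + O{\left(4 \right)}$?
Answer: $80096$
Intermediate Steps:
$D{\left(h,k \right)} = 2 h \left(2 + k\right)$
$z{\left(c \right)} = c^{2}$ ($z{\left(c \right)} = c^{2} + 0 = c^{2}$)
$O{\left(S \right)} = 2 S^{2}$ ($O{\left(S \right)} = S 2 S = 2 S^{2}$)
$z{\left(D{\left(u{\left(2,2 \right)},4 \right)} \right)} 139 + O{\left(4 \right)} = \left(2 \cdot 2 \left(2 + 4\right)\right)^{2} \cdot 139 + 2 \cdot 4^{2} = \left(2 \cdot 2 \cdot 6\right)^{2} \cdot 139 + 2 \cdot 16 = 24^{2} \cdot 139 + 32 = 576 \cdot 139 + 32 = 80064 + 32 = 80096$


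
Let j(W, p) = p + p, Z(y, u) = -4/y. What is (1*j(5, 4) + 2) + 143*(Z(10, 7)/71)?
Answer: 3264/355 ≈ 9.1944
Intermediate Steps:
j(W, p) = 2*p
(1*j(5, 4) + 2) + 143*(Z(10, 7)/71) = (1*(2*4) + 2) + 143*(-4/10/71) = (1*8 + 2) + 143*(-4*1/10*(1/71)) = (8 + 2) + 143*(-2/5*1/71) = 10 + 143*(-2/355) = 10 - 286/355 = 3264/355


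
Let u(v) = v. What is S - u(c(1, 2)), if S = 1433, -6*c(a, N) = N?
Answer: 4300/3 ≈ 1433.3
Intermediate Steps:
c(a, N) = -N/6
S - u(c(1, 2)) = 1433 - (-1)*2/6 = 1433 - 1*(-⅓) = 1433 + ⅓ = 4300/3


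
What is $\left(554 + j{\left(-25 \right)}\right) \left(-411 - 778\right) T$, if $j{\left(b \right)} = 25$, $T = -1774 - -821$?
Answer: $656074743$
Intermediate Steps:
$T = -953$ ($T = -1774 + 821 = -953$)
$\left(554 + j{\left(-25 \right)}\right) \left(-411 - 778\right) T = \left(554 + 25\right) \left(-411 - 778\right) \left(-953\right) = 579 \left(-1189\right) \left(-953\right) = \left(-688431\right) \left(-953\right) = 656074743$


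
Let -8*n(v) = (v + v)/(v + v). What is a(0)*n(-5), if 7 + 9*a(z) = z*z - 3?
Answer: 5/36 ≈ 0.13889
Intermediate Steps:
a(z) = -10/9 + z**2/9 (a(z) = -7/9 + (z*z - 3)/9 = -7/9 + (z**2 - 3)/9 = -7/9 + (-3 + z**2)/9 = -7/9 + (-1/3 + z**2/9) = -10/9 + z**2/9)
n(v) = -1/8 (n(v) = -(v + v)/(8*(v + v)) = -2*v/(8*(2*v)) = -2*v*1/(2*v)/8 = -1/8*1 = -1/8)
a(0)*n(-5) = (-10/9 + (1/9)*0**2)*(-1/8) = (-10/9 + (1/9)*0)*(-1/8) = (-10/9 + 0)*(-1/8) = -10/9*(-1/8) = 5/36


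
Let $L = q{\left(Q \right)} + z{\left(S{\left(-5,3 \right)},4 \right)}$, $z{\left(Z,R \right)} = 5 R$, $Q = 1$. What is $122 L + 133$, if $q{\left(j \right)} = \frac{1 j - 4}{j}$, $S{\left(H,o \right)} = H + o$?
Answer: $2207$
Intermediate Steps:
$q{\left(j \right)} = \frac{-4 + j}{j}$ ($q{\left(j \right)} = \frac{j - 4}{j} = \frac{-4 + j}{j}$)
$L = 17$ ($L = \frac{-4 + 1}{1} + 5 \cdot 4 = 1 \left(-3\right) + 20 = -3 + 20 = 17$)
$122 L + 133 = 122 \cdot 17 + 133 = 2074 + 133 = 2207$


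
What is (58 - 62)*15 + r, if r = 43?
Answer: -17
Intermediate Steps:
(58 - 62)*15 + r = (58 - 62)*15 + 43 = -4*15 + 43 = -60 + 43 = -17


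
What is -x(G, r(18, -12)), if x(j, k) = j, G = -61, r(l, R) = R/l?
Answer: 61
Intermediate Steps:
-x(G, r(18, -12)) = -1*(-61) = 61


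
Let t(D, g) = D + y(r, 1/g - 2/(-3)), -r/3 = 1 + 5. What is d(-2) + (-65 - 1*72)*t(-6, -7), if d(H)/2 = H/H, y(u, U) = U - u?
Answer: -35989/21 ≈ -1713.8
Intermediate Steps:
r = -18 (r = -3*(1 + 5) = -3*6 = -18)
t(D, g) = 56/3 + D + 1/g (t(D, g) = D + ((1/g - 2/(-3)) - 1*(-18)) = D + ((1/g - 2*(-⅓)) + 18) = D + ((1/g + ⅔) + 18) = D + ((⅔ + 1/g) + 18) = D + (56/3 + 1/g) = 56/3 + D + 1/g)
d(H) = 2 (d(H) = 2*(H/H) = 2*1 = 2)
d(-2) + (-65 - 1*72)*t(-6, -7) = 2 + (-65 - 1*72)*(56/3 - 6 + 1/(-7)) = 2 + (-65 - 72)*(56/3 - 6 - ⅐) = 2 - 137*263/21 = 2 - 36031/21 = -35989/21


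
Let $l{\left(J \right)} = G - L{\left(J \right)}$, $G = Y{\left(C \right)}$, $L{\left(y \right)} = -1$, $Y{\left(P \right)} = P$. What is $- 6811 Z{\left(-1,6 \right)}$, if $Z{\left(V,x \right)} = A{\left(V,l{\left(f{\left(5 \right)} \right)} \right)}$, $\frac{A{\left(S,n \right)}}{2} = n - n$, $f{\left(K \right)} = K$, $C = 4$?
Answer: $0$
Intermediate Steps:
$G = 4$
$l{\left(J \right)} = 5$ ($l{\left(J \right)} = 4 - -1 = 4 + 1 = 5$)
$A{\left(S,n \right)} = 0$ ($A{\left(S,n \right)} = 2 \left(n - n\right) = 2 \cdot 0 = 0$)
$Z{\left(V,x \right)} = 0$
$- 6811 Z{\left(-1,6 \right)} = \left(-6811\right) 0 = 0$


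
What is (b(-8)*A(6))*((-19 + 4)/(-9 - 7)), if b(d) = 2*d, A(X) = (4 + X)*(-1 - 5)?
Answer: 900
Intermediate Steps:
A(X) = -24 - 6*X (A(X) = (4 + X)*(-6) = -24 - 6*X)
(b(-8)*A(6))*((-19 + 4)/(-9 - 7)) = ((2*(-8))*(-24 - 6*6))*((-19 + 4)/(-9 - 7)) = (-16*(-24 - 36))*(-15/(-16)) = (-16*(-60))*(-15*(-1/16)) = 960*(15/16) = 900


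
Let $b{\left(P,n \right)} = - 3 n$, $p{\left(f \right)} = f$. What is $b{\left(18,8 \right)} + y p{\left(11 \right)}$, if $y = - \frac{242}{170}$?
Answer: $- \frac{3371}{85} \approx -39.659$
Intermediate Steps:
$y = - \frac{121}{85}$ ($y = \left(-242\right) \frac{1}{170} = - \frac{121}{85} \approx -1.4235$)
$b{\left(18,8 \right)} + y p{\left(11 \right)} = \left(-3\right) 8 - \frac{1331}{85} = -24 - \frac{1331}{85} = - \frac{3371}{85}$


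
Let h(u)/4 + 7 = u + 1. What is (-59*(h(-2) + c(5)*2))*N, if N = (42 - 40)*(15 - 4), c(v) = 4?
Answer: 31152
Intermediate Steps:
h(u) = -24 + 4*u (h(u) = -28 + 4*(u + 1) = -28 + 4*(1 + u) = -28 + (4 + 4*u) = -24 + 4*u)
N = 22 (N = 2*11 = 22)
(-59*(h(-2) + c(5)*2))*N = -59*((-24 + 4*(-2)) + 4*2)*22 = -59*((-24 - 8) + 8)*22 = -59*(-32 + 8)*22 = -59*(-24)*22 = 1416*22 = 31152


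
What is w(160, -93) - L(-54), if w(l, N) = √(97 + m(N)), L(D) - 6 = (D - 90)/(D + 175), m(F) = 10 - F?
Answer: -582/121 + 10*√2 ≈ 9.3322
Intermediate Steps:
L(D) = 6 + (-90 + D)/(175 + D) (L(D) = 6 + (D - 90)/(D + 175) = 6 + (-90 + D)/(175 + D))
w(l, N) = √(107 - N) (w(l, N) = √(97 + (10 - N)) = √(107 - N))
w(160, -93) - L(-54) = √(107 - 1*(-93)) - (960 + 7*(-54))/(175 - 54) = √(107 + 93) - (960 - 378)/121 = √200 - 582/121 = 10*√2 - 1*582/121 = 10*√2 - 582/121 = -582/121 + 10*√2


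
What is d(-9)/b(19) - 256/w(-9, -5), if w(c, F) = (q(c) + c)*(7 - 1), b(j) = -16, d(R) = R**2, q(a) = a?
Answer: -1163/432 ≈ -2.6921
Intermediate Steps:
w(c, F) = 12*c (w(c, F) = (c + c)*(7 - 1) = (2*c)*6 = 12*c)
d(-9)/b(19) - 256/w(-9, -5) = (-9)**2/(-16) - 256/(12*(-9)) = 81*(-1/16) - 256/(-108) = -81/16 - 256*(-1/108) = -81/16 + 64/27 = -1163/432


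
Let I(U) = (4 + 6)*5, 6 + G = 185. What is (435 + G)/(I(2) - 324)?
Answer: -307/137 ≈ -2.2409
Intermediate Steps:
G = 179 (G = -6 + 185 = 179)
I(U) = 50 (I(U) = 10*5 = 50)
(435 + G)/(I(2) - 324) = (435 + 179)/(50 - 324) = 614/(-274) = 614*(-1/274) = -307/137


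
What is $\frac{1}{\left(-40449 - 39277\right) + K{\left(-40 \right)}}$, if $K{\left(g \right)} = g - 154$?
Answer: $- \frac{1}{79920} \approx -1.2513 \cdot 10^{-5}$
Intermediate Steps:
$K{\left(g \right)} = -154 + g$ ($K{\left(g \right)} = g - 154 = -154 + g$)
$\frac{1}{\left(-40449 - 39277\right) + K{\left(-40 \right)}} = \frac{1}{\left(-40449 - 39277\right) - 194} = \frac{1}{-79726 - 194} = \frac{1}{-79920} = - \frac{1}{79920}$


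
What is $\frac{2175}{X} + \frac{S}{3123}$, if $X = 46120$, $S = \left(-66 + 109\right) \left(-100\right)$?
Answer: $- \frac{38304695}{28806552} \approx -1.3297$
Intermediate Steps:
$S = -4300$ ($S = 43 \left(-100\right) = -4300$)
$\frac{2175}{X} + \frac{S}{3123} = \frac{2175}{46120} - \frac{4300}{3123} = 2175 \cdot \frac{1}{46120} - \frac{4300}{3123} = \frac{435}{9224} - \frac{4300}{3123} = - \frac{38304695}{28806552}$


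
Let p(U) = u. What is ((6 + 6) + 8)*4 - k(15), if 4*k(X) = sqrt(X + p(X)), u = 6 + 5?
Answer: 80 - sqrt(26)/4 ≈ 78.725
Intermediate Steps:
u = 11
p(U) = 11
k(X) = sqrt(11 + X)/4 (k(X) = sqrt(X + 11)/4 = sqrt(11 + X)/4)
((6 + 6) + 8)*4 - k(15) = ((6 + 6) + 8)*4 - sqrt(11 + 15)/4 = (12 + 8)*4 - sqrt(26)/4 = 20*4 - sqrt(26)/4 = 80 - sqrt(26)/4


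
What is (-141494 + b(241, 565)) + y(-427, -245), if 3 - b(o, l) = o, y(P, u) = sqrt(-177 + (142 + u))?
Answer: -141732 + 2*I*sqrt(70) ≈ -1.4173e+5 + 16.733*I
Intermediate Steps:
y(P, u) = sqrt(-35 + u)
b(o, l) = 3 - o
(-141494 + b(241, 565)) + y(-427, -245) = (-141494 + (3 - 1*241)) + sqrt(-35 - 245) = (-141494 + (3 - 241)) + sqrt(-280) = (-141494 - 238) + 2*I*sqrt(70) = -141732 + 2*I*sqrt(70)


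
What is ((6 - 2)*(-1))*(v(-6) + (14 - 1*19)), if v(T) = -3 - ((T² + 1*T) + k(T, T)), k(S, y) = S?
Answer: 128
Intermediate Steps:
v(T) = -3 - T² - 2*T (v(T) = -3 - ((T² + 1*T) + T) = -3 - ((T² + T) + T) = -3 - ((T + T²) + T) = -3 - (T² + 2*T) = -3 + (-T² - 2*T) = -3 - T² - 2*T)
((6 - 2)*(-1))*(v(-6) + (14 - 1*19)) = ((6 - 2)*(-1))*((-3 - 1*(-6)² - 2*(-6)) + (14 - 1*19)) = (4*(-1))*((-3 - 1*36 + 12) + (14 - 19)) = -4*((-3 - 36 + 12) - 5) = -4*(-27 - 5) = -4*(-32) = 128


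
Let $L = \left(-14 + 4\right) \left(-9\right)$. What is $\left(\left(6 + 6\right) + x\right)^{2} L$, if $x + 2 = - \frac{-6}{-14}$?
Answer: $\frac{404010}{49} \approx 8245.1$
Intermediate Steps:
$L = 90$ ($L = \left(-10\right) \left(-9\right) = 90$)
$x = - \frac{17}{7}$ ($x = -2 - - \frac{6}{-14} = -2 - \left(-6\right) \left(- \frac{1}{14}\right) = -2 - \frac{3}{7} = - \frac{17}{7} \approx -2.4286$)
$\left(\left(6 + 6\right) + x\right)^{2} L = \left(\left(6 + 6\right) - \frac{17}{7}\right)^{2} \cdot 90 = \left(12 - \frac{17}{7}\right)^{2} \cdot 90 = \left(\frac{67}{7}\right)^{2} \cdot 90 = \frac{4489}{49} \cdot 90 = \frac{404010}{49}$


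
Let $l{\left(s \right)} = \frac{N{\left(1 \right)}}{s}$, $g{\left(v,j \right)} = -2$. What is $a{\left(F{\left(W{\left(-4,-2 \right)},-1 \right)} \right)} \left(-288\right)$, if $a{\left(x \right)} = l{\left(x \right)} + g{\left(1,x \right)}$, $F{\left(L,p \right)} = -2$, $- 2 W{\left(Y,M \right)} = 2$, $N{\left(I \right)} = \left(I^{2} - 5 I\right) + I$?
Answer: $144$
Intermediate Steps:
$N{\left(I \right)} = I^{2} - 4 I$
$W{\left(Y,M \right)} = -1$ ($W{\left(Y,M \right)} = \left(- \frac{1}{2}\right) 2 = -1$)
$l{\left(s \right)} = - \frac{3}{s}$ ($l{\left(s \right)} = \frac{1 \left(-4 + 1\right)}{s} = \frac{1 \left(-3\right)}{s} = - \frac{3}{s}$)
$a{\left(x \right)} = -2 - \frac{3}{x}$ ($a{\left(x \right)} = - \frac{3}{x} - 2 = -2 - \frac{3}{x}$)
$a{\left(F{\left(W{\left(-4,-2 \right)},-1 \right)} \right)} \left(-288\right) = \left(-2 - \frac{3}{-2}\right) \left(-288\right) = \left(-2 - - \frac{3}{2}\right) \left(-288\right) = \left(-2 + \frac{3}{2}\right) \left(-288\right) = \left(- \frac{1}{2}\right) \left(-288\right) = 144$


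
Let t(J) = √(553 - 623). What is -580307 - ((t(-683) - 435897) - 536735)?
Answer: 392325 - I*√70 ≈ 3.9233e+5 - 8.3666*I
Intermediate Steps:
t(J) = I*√70 (t(J) = √(-70) = I*√70)
-580307 - ((t(-683) - 435897) - 536735) = -580307 - ((I*√70 - 435897) - 536735) = -580307 - ((-435897 + I*√70) - 536735) = -580307 - (-972632 + I*√70) = -580307 + (972632 - I*√70) = 392325 - I*√70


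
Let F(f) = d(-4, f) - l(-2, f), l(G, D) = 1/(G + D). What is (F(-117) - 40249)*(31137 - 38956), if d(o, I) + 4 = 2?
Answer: 5350282556/17 ≈ 3.1472e+8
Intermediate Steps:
l(G, D) = 1/(D + G)
d(o, I) = -2 (d(o, I) = -4 + 2 = -2)
F(f) = -2 - 1/(-2 + f) (F(f) = -2 - 1/(f - 2) = -2 - 1/(-2 + f))
(F(-117) - 40249)*(31137 - 38956) = ((3 - 2*(-117))/(-2 - 117) - 40249)*(31137 - 38956) = ((3 + 234)/(-119) - 40249)*(-7819) = (-1/119*237 - 40249)*(-7819) = (-237/119 - 40249)*(-7819) = -4789868/119*(-7819) = 5350282556/17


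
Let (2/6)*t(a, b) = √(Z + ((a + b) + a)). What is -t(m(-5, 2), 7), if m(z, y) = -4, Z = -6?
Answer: -3*I*√7 ≈ -7.9373*I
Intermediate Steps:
t(a, b) = 3*√(-6 + b + 2*a) (t(a, b) = 3*√(-6 + ((a + b) + a)) = 3*√(-6 + (b + 2*a)) = 3*√(-6 + b + 2*a))
-t(m(-5, 2), 7) = -3*√(-6 + 7 + 2*(-4)) = -3*√(-6 + 7 - 8) = -3*√(-7) = -3*I*√7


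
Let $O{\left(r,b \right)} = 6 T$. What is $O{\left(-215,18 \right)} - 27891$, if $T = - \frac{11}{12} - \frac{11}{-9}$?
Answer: $- \frac{167335}{6} \approx -27889.0$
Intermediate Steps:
$T = \frac{11}{36}$ ($T = \left(-11\right) \frac{1}{12} - - \frac{11}{9} = - \frac{11}{12} + \frac{11}{9} = \frac{11}{36} \approx 0.30556$)
$O{\left(r,b \right)} = \frac{11}{6}$ ($O{\left(r,b \right)} = 6 \cdot \frac{11}{36} = \frac{11}{6}$)
$O{\left(-215,18 \right)} - 27891 = \frac{11}{6} - 27891 = - \frac{167335}{6}$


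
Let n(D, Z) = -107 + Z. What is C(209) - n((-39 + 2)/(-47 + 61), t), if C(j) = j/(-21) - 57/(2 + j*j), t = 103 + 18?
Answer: -7324582/305781 ≈ -23.954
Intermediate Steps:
t = 121
C(j) = -57/(2 + j²) - j/21 (C(j) = j*(-1/21) - 57/(2 + j²) = -j/21 - 57/(2 + j²) = -57/(2 + j²) - j/21)
C(209) - n((-39 + 2)/(-47 + 61), t) = (-1197 - 1*209³ - 2*209)/(21*(2 + 209²)) - (-107 + 121) = (-1197 - 1*9129329 - 418)/(21*(2 + 43681)) - 1*14 = (1/21)*(-1197 - 9129329 - 418)/43683 - 14 = (1/21)*(1/43683)*(-9130944) - 14 = -3043648/305781 - 14 = -7324582/305781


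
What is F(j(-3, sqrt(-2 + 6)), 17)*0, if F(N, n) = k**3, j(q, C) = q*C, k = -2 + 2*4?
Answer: 0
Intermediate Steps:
k = 6 (k = -2 + 8 = 6)
j(q, C) = C*q
F(N, n) = 216 (F(N, n) = 6**3 = 216)
F(j(-3, sqrt(-2 + 6)), 17)*0 = 216*0 = 0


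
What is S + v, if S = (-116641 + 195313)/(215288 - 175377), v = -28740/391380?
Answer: 494060087/260339453 ≈ 1.8978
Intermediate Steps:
v = -479/6523 (v = -28740*1/391380 = -479/6523 ≈ -0.073432)
S = 78672/39911 ≈ 1.9712
S + v = 78672/39911 - 479/6523 = 494060087/260339453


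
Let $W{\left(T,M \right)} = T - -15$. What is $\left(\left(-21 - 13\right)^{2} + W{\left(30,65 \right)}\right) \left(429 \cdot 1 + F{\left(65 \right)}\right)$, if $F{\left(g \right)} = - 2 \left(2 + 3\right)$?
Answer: $503219$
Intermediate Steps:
$W{\left(T,M \right)} = 15 + T$ ($W{\left(T,M \right)} = T + 15 = 15 + T$)
$F{\left(g \right)} = -10$ ($F{\left(g \right)} = \left(-2\right) 5 = -10$)
$\left(\left(-21 - 13\right)^{2} + W{\left(30,65 \right)}\right) \left(429 \cdot 1 + F{\left(65 \right)}\right) = \left(\left(-21 - 13\right)^{2} + \left(15 + 30\right)\right) \left(429 \cdot 1 - 10\right) = \left(\left(-34\right)^{2} + 45\right) \left(429 - 10\right) = \left(1156 + 45\right) 419 = 1201 \cdot 419 = 503219$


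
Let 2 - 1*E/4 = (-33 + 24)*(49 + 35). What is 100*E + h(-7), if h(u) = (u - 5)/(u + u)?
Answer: 2122406/7 ≈ 3.0320e+5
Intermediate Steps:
h(u) = (-5 + u)/(2*u) (h(u) = (-5 + u)/((2*u)) = (-5 + u)*(1/(2*u)) = (-5 + u)/(2*u))
E = 3032 (E = 8 - 4*(-33 + 24)*(49 + 35) = 8 - (-36)*84 = 8 - 4*(-756) = 8 + 3024 = 3032)
100*E + h(-7) = 100*3032 + (1/2)*(-5 - 7)/(-7) = 303200 + (1/2)*(-1/7)*(-12) = 303200 + 6/7 = 2122406/7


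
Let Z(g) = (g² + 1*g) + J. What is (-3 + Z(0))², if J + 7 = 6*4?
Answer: 196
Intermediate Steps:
J = 17 (J = -7 + 6*4 = -7 + 24 = 17)
Z(g) = 17 + g + g² (Z(g) = (g² + 1*g) + 17 = (g² + g) + 17 = (g + g²) + 17 = 17 + g + g²)
(-3 + Z(0))² = (-3 + (17 + 0 + 0²))² = (-3 + (17 + 0 + 0))² = (-3 + 17)² = 14² = 196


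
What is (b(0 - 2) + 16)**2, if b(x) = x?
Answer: 196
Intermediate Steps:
(b(0 - 2) + 16)**2 = ((0 - 2) + 16)**2 = (-2 + 16)**2 = 14**2 = 196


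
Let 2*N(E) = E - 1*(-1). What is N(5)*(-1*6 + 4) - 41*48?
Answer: -1974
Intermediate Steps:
N(E) = ½ + E/2 (N(E) = (E - 1*(-1))/2 = (E + 1)/2 = (1 + E)/2 = ½ + E/2)
N(5)*(-1*6 + 4) - 41*48 = (½ + (½)*5)*(-1*6 + 4) - 41*48 = (½ + 5/2)*(-6 + 4) - 1968 = 3*(-2) - 1968 = -6 - 1968 = -1974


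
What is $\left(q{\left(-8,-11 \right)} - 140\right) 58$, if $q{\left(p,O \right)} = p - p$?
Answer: $-8120$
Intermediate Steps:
$q{\left(p,O \right)} = 0$
$\left(q{\left(-8,-11 \right)} - 140\right) 58 = \left(0 - 140\right) 58 = \left(-140\right) 58 = -8120$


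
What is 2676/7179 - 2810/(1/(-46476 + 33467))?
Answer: 87476809862/2393 ≈ 3.6555e+7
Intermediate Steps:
2676/7179 - 2810/(1/(-46476 + 33467)) = 2676*(1/7179) - 2810/(1/(-13009)) = 892/2393 - 2810/(-1/13009) = 892/2393 - 2810*(-13009) = 892/2393 + 36555290 = 87476809862/2393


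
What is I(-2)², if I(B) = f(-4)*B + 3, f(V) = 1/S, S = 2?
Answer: 4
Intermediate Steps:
f(V) = ½ (f(V) = 1/2 = ½)
I(B) = 3 + B/2 (I(B) = B/2 + 3 = 3 + B/2)
I(-2)² = (3 + (½)*(-2))² = (3 - 1)² = 2² = 4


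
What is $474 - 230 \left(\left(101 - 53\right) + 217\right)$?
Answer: $-60476$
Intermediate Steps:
$474 - 230 \left(\left(101 - 53\right) + 217\right) = 474 - 230 \left(48 + 217\right) = 474 - 60950 = -60476$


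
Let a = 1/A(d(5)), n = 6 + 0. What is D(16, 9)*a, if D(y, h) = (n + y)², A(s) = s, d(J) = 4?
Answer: 121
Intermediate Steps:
n = 6
D(y, h) = (6 + y)²
a = ¼ (a = 1/4 = ¼ ≈ 0.25000)
D(16, 9)*a = (6 + 16)²*(¼) = 22²*(¼) = 484*(¼) = 121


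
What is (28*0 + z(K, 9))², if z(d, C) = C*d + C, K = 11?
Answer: 11664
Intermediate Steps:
z(d, C) = C + C*d
(28*0 + z(K, 9))² = (28*0 + 9*(1 + 11))² = (0 + 9*12)² = (0 + 108)² = 108² = 11664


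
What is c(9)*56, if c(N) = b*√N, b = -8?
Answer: -1344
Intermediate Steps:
c(N) = -8*√N
c(9)*56 = -8*√9*56 = -8*3*56 = -24*56 = -1344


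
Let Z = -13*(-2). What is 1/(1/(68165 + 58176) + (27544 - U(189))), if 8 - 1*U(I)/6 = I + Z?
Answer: 126341/3636852027 ≈ 3.4739e-5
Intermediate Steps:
Z = 26
U(I) = -108 - 6*I (U(I) = 48 - 6*(I + 26) = 48 - 6*(26 + I) = 48 + (-156 - 6*I) = -108 - 6*I)
1/(1/(68165 + 58176) + (27544 - U(189))) = 1/(1/(68165 + 58176) + (27544 - (-108 - 6*189))) = 1/(1/126341 + (27544 - (-108 - 1134))) = 1/(1/126341 + (27544 - 1*(-1242))) = 1/(1/126341 + (27544 + 1242)) = 1/(1/126341 + 28786) = 1/(3636852027/126341) = 126341/3636852027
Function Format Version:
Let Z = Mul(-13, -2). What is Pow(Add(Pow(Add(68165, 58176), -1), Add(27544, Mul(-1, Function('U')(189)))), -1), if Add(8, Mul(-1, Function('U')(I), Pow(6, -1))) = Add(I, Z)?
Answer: Rational(126341, 3636852027) ≈ 3.4739e-5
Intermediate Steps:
Z = 26
Function('U')(I) = Add(-108, Mul(-6, I)) (Function('U')(I) = Add(48, Mul(-6, Add(I, 26))) = Add(48, Mul(-6, Add(26, I))) = Add(48, Add(-156, Mul(-6, I))) = Add(-108, Mul(-6, I)))
Pow(Add(Pow(Add(68165, 58176), -1), Add(27544, Mul(-1, Function('U')(189)))), -1) = Pow(Add(Pow(Add(68165, 58176), -1), Add(27544, Mul(-1, Add(-108, Mul(-6, 189))))), -1) = Pow(Add(Pow(126341, -1), Add(27544, Mul(-1, Add(-108, -1134)))), -1) = Pow(Add(Rational(1, 126341), Add(27544, Mul(-1, -1242))), -1) = Pow(Add(Rational(1, 126341), Add(27544, 1242)), -1) = Pow(Add(Rational(1, 126341), 28786), -1) = Pow(Rational(3636852027, 126341), -1) = Rational(126341, 3636852027)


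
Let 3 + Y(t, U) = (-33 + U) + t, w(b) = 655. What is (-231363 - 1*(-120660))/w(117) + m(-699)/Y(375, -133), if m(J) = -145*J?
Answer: 43582707/134930 ≈ 323.00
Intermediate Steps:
Y(t, U) = -36 + U + t (Y(t, U) = -3 + ((-33 + U) + t) = -3 + (-33 + U + t) = -36 + U + t)
(-231363 - 1*(-120660))/w(117) + m(-699)/Y(375, -133) = (-231363 - 1*(-120660))/655 + (-145*(-699))/(-36 - 133 + 375) = (-231363 + 120660)*(1/655) + 101355/206 = -110703*1/655 + 101355*(1/206) = -110703/655 + 101355/206 = 43582707/134930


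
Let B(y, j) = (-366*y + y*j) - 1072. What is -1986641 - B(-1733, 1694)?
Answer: 315855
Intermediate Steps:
B(y, j) = -1072 - 366*y + j*y (B(y, j) = (-366*y + j*y) - 1072 = -1072 - 366*y + j*y)
-1986641 - B(-1733, 1694) = -1986641 - (-1072 - 366*(-1733) + 1694*(-1733)) = -1986641 - (-1072 + 634278 - 2935702) = -1986641 - 1*(-2302496) = -1986641 + 2302496 = 315855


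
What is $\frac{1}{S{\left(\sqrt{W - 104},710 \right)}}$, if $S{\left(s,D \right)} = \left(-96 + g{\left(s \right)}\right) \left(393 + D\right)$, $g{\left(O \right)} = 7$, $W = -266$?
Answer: $- \frac{1}{98167} \approx -1.0187 \cdot 10^{-5}$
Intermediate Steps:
$S{\left(s,D \right)} = -34977 - 89 D$ ($S{\left(s,D \right)} = \left(-96 + 7\right) \left(393 + D\right) = - 89 \left(393 + D\right) = -34977 - 89 D$)
$\frac{1}{S{\left(\sqrt{W - 104},710 \right)}} = \frac{1}{-34977 - 63190} = \frac{1}{-98167} = - \frac{1}{98167}$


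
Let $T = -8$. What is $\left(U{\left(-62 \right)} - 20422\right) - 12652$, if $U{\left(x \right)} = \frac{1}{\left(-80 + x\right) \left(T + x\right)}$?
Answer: $- \frac{328755559}{9940} \approx -33074.0$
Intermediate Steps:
$U{\left(x \right)} = \frac{1}{\left(-80 + x\right) \left(-8 + x\right)}$
$\left(U{\left(-62 \right)} - 20422\right) - 12652 = \left(\frac{1}{640 + \left(-62\right)^{2} - -5456} - 20422\right) - 12652 = \left(\frac{1}{640 + 3844 + 5456} - 20422\right) - 12652 = \left(\frac{1}{9940} - 20422\right) - 12652 = - \frac{202994679}{9940} - 12652 = - \frac{328755559}{9940}$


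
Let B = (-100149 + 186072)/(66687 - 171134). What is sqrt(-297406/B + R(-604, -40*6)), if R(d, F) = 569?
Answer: sqrt(297026785924943)/28641 ≈ 601.74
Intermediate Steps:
B = -85923/104447 (B = 85923/(-104447) = 85923*(-1/104447) = -85923/104447 ≈ -0.82265)
sqrt(-297406/B + R(-604, -40*6)) = sqrt(-297406/(-85923/104447) + 569) = sqrt(-297406*(-104447/85923) + 569) = sqrt(31063164482/85923 + 569) = sqrt(31112054669/85923) = sqrt(297026785924943)/28641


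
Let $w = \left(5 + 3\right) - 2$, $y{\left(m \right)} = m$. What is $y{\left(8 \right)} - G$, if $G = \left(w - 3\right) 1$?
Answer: $5$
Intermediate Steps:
$w = 6$ ($w = 8 - 2 = 6$)
$G = 3$ ($G = \left(6 - 3\right) 1 = 3 \cdot 1 = 3$)
$y{\left(8 \right)} - G = 8 - 3 = 5$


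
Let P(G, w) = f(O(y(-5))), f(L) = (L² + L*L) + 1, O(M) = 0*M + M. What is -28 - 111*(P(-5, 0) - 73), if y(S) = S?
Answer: 2414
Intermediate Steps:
O(M) = M (O(M) = 0 + M = M)
f(L) = 1 + 2*L² (f(L) = (L² + L²) + 1 = 2*L² + 1 = 1 + 2*L²)
P(G, w) = 51 (P(G, w) = 1 + 2*(-5)² = 1 + 2*25 = 1 + 50 = 51)
-28 - 111*(P(-5, 0) - 73) = -28 - 111*(51 - 73) = -28 - 111*(-22) = -28 + 2442 = 2414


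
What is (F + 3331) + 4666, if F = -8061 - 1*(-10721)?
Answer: 10657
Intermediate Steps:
F = 2660 (F = -8061 + 10721 = 2660)
(F + 3331) + 4666 = (2660 + 3331) + 4666 = 5991 + 4666 = 10657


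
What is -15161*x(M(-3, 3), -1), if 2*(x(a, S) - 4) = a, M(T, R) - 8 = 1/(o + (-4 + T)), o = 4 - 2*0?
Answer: -712567/6 ≈ -1.1876e+5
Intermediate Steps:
o = 4 (o = 4 + 0 = 4)
M(T, R) = 8 + 1/T (M(T, R) = 8 + 1/(4 + (-4 + T)) = 8 + 1/T)
x(a, S) = 4 + a/2
-15161*x(M(-3, 3), -1) = -15161*(4 + (8 + 1/(-3))/2) = -15161*(4 + (8 - 1/3)/2) = -15161*(4 + (1/2)*(23/3)) = -15161*(4 + 23/6) = -15161*47/6 = -712567/6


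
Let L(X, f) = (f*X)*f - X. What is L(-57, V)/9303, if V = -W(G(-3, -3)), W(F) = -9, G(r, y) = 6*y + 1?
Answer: -1520/3101 ≈ -0.49016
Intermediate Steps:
G(r, y) = 1 + 6*y
V = 9 (V = -1*(-9) = 9)
L(X, f) = -X + X*f**2 (L(X, f) = (X*f)*f - X = X*f**2 - X = -X + X*f**2)
L(-57, V)/9303 = -57*(-1 + 9**2)/9303 = -57*(-1 + 81)*(1/9303) = -57*80*(1/9303) = -4560*1/9303 = -1520/3101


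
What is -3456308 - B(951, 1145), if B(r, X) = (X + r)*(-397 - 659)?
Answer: -1242932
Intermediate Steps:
B(r, X) = -1056*X - 1056*r (B(r, X) = (X + r)*(-1056) = -1056*X - 1056*r)
-3456308 - B(951, 1145) = -3456308 - (-1056*1145 - 1056*951) = -3456308 - (-1209120 - 1004256) = -3456308 - 1*(-2213376) = -3456308 + 2213376 = -1242932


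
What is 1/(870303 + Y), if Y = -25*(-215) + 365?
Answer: 1/876043 ≈ 1.1415e-6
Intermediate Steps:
Y = 5740 (Y = 5375 + 365 = 5740)
1/(870303 + Y) = 1/(870303 + 5740) = 1/876043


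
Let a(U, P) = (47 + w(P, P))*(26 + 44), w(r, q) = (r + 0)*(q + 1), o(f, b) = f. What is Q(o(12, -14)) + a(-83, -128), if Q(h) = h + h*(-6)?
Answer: 1141150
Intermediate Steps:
Q(h) = -5*h (Q(h) = h - 6*h = -5*h)
w(r, q) = r*(1 + q)
a(U, P) = 3290 + 70*P*(1 + P) (a(U, P) = (47 + P*(1 + P))*(26 + 44) = (47 + P*(1 + P))*70 = 3290 + 70*P*(1 + P))
Q(o(12, -14)) + a(-83, -128) = -5*12 + (3290 + 70*(-128)*(1 - 128)) = -60 + (3290 + 70*(-128)*(-127)) = -60 + (3290 + 1137920) = -60 + 1141210 = 1141150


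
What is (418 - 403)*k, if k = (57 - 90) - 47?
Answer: -1200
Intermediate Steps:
k = -80 (k = -33 - 47 = -80)
(418 - 403)*k = (418 - 403)*(-80) = 15*(-80) = -1200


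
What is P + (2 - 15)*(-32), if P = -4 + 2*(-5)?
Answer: 402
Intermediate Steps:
P = -14 (P = -4 - 10 = -14)
P + (2 - 15)*(-32) = -14 + (2 - 15)*(-32) = -14 - 13*(-32) = -14 + 416 = 402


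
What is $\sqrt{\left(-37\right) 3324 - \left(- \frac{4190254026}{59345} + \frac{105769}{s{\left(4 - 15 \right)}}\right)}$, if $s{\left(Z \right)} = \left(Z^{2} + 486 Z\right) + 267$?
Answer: $\frac{i \sqrt{4532802351100321754170}}{294232510} \approx 228.82 i$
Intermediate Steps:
$s{\left(Z \right)} = 267 + Z^{2} + 486 Z$
$\sqrt{\left(-37\right) 3324 - \left(- \frac{4190254026}{59345} + \frac{105769}{s{\left(4 - 15 \right)}}\right)} = \sqrt{\left(-37\right) 3324 - \left(- \frac{4190254026}{59345} + \frac{105769}{267 + \left(4 - 15\right)^{2} + 486 \left(4 - 15\right)}\right)} = \sqrt{-122988 - \left(- \frac{4190254026}{59345} + \frac{105769}{267 + \left(4 - 15\right)^{2} + 486 \left(4 - 15\right)}\right)} = \sqrt{-122988 - \left(- \frac{4190254026}{59345} + \frac{105769}{267 + \left(-11\right)^{2} + 486 \left(-11\right)}\right)} = \sqrt{-122988 - \left(- \frac{4190254026}{59345} + \frac{105769}{267 + 121 - 5346}\right)} = \sqrt{-122988 + \left(\frac{4190254026}{59345} - \frac{105769}{-4958}\right)} = \sqrt{-122988 + \left(\frac{4190254026}{59345} - - \frac{105769}{4958}\right)} = \sqrt{-122988 + \left(\frac{4190254026}{59345} + \frac{105769}{4958}\right)} = \sqrt{-122988 + \frac{20781556322213}{294232510}} = \sqrt{- \frac{15405511617667}{294232510}} = \frac{i \sqrt{4532802351100321754170}}{294232510}$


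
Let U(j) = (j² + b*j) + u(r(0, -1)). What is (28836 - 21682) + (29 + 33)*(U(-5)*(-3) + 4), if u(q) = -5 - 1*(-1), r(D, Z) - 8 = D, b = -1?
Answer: 2566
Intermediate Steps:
r(D, Z) = 8 + D
u(q) = -4 (u(q) = -5 + 1 = -4)
U(j) = -4 + j² - j (U(j) = (j² - j) - 4 = -4 + j² - j)
(28836 - 21682) + (29 + 33)*(U(-5)*(-3) + 4) = (28836 - 21682) + (29 + 33)*((-4 + (-5)² - 1*(-5))*(-3) + 4) = 7154 + 62*((-4 + 25 + 5)*(-3) + 4) = 7154 + 62*(26*(-3) + 4) = 7154 + 62*(-78 + 4) = 7154 + 62*(-74) = 7154 - 4588 = 2566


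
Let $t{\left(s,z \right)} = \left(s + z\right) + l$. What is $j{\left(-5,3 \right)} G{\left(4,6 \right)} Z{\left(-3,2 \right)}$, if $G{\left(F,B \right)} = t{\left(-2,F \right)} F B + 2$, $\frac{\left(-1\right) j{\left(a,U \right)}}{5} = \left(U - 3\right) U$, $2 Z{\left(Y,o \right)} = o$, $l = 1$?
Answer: $0$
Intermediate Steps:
$Z{\left(Y,o \right)} = \frac{o}{2}$
$t{\left(s,z \right)} = 1 + s + z$ ($t{\left(s,z \right)} = \left(s + z\right) + 1 = 1 + s + z$)
$j{\left(a,U \right)} = - 5 U \left(-3 + U\right)$ ($j{\left(a,U \right)} = - 5 \left(U - 3\right) U = - 5 \left(-3 + U\right) U = - 5 U \left(-3 + U\right)$)
$G{\left(F,B \right)} = 2 + B F \left(-1 + F\right)$ ($G{\left(F,B \right)} = \left(1 - 2 + F\right) F B + 2 = \left(-1 + F\right) F B + 2 = F \left(-1 + F\right) B + 2 = B F \left(-1 + F\right) + 2 = 2 + B F \left(-1 + F\right)$)
$j{\left(-5,3 \right)} G{\left(4,6 \right)} Z{\left(-3,2 \right)} = 5 \cdot 3 \left(3 - 3\right) \left(2 + 6 \cdot 4 \left(-1 + 4\right)\right) \frac{1}{2} \cdot 2 = 5 \cdot 3 \left(3 - 3\right) \left(2 + 6 \cdot 4 \cdot 3\right) 1 = 5 \cdot 3 \cdot 0 \left(2 + 72\right) 1 = 0 \cdot 74 \cdot 1 = 0 \cdot 1 = 0$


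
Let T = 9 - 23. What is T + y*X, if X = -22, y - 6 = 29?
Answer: -784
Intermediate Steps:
y = 35 (y = 6 + 29 = 35)
T = -14
T + y*X = -14 + 35*(-22) = -14 - 770 = -784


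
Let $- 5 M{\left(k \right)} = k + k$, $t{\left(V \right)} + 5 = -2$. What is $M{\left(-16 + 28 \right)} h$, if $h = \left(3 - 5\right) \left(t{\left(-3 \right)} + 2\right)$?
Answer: $-48$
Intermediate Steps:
$t{\left(V \right)} = -7$ ($t{\left(V \right)} = -5 - 2 = -7$)
$M{\left(k \right)} = - \frac{2 k}{5}$ ($M{\left(k \right)} = - \frac{k + k}{5} = - \frac{2 k}{5}$)
$h = 10$ ($h = \left(3 - 5\right) \left(-7 + 2\right) = \left(-2\right) \left(-5\right) = 10$)
$M{\left(-16 + 28 \right)} h = - \frac{2 \left(-16 + 28\right)}{5} \cdot 10 = \left(- \frac{2}{5}\right) 12 \cdot 10 = \left(- \frac{24}{5}\right) 10 = -48$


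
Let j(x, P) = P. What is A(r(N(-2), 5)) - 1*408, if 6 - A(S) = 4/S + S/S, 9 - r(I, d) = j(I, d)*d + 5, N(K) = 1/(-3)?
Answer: -8459/21 ≈ -402.81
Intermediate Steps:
N(K) = -⅓
r(I, d) = 4 - d² (r(I, d) = 9 - (d*d + 5) = 9 - (d² + 5) = 9 - (5 + d²) = 9 + (-5 - d²) = 4 - d²)
A(S) = 5 - 4/S (A(S) = 6 - (4/S + S/S) = 6 - (4/S + 1) = 6 - (1 + 4/S) = 6 + (-1 - 4/S) = 5 - 4/S)
A(r(N(-2), 5)) - 1*408 = (5 - 4/(4 - 1*5²)) - 1*408 = (5 - 4/(4 - 1*25)) - 408 = (5 - 4/(4 - 25)) - 408 = (5 - 4/(-21)) - 408 = (5 - 4*(-1/21)) - 408 = (5 + 4/21) - 408 = 109/21 - 408 = -8459/21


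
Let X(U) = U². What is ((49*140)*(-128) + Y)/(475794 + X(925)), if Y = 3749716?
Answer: 2871636/1331419 ≈ 2.1568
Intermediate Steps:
((49*140)*(-128) + Y)/(475794 + X(925)) = ((49*140)*(-128) + 3749716)/(475794 + 925²) = (6860*(-128) + 3749716)/(475794 + 855625) = (-878080 + 3749716)/1331419 = 2871636*(1/1331419) = 2871636/1331419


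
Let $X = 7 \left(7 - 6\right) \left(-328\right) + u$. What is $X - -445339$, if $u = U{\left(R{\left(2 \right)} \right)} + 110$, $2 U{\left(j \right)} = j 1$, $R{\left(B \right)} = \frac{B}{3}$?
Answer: $\frac{1329460}{3} \approx 4.4315 \cdot 10^{5}$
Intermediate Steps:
$R{\left(B \right)} = \frac{B}{3}$ ($R{\left(B \right)} = B \frac{1}{3} = \frac{B}{3}$)
$U{\left(j \right)} = \frac{j}{2}$ ($U{\left(j \right)} = \frac{j 1}{2} = \frac{j}{2}$)
$u = \frac{331}{3}$ ($u = \frac{\frac{1}{3} \cdot 2}{2} + 110 = \frac{1}{2} \cdot \frac{2}{3} + 110 = \frac{1}{3} + 110 = \frac{331}{3} \approx 110.33$)
$X = - \frac{6557}{3}$ ($X = 7 \left(7 - 6\right) \left(-328\right) + \frac{331}{3} = 7 \cdot 1 \left(-328\right) + \frac{331}{3} = 7 \left(-328\right) + \frac{331}{3} = -2296 + \frac{331}{3} = - \frac{6557}{3} \approx -2185.7$)
$X - -445339 = - \frac{6557}{3} - -445339 = - \frac{6557}{3} + 445339 = \frac{1329460}{3}$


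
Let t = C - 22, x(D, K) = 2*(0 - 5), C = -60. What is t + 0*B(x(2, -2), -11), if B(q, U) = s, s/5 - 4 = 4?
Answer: -82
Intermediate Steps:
x(D, K) = -10 (x(D, K) = 2*(-5) = -10)
s = 40 (s = 20 + 5*4 = 20 + 20 = 40)
B(q, U) = 40
t = -82 (t = -60 - 22 = -82)
t + 0*B(x(2, -2), -11) = -82 + 0*40 = -82 + 0 = -82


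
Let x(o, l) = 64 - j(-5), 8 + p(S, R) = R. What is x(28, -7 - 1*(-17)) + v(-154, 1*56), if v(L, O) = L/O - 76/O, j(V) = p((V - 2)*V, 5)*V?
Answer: 1257/28 ≈ 44.893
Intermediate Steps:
p(S, R) = -8 + R
j(V) = -3*V (j(V) = (-8 + 5)*V = -3*V)
v(L, O) = -76/O + L/O
x(o, l) = 49 (x(o, l) = 64 - (-3)*(-5) = 64 - 1*15 = 64 - 15 = 49)
x(28, -7 - 1*(-17)) + v(-154, 1*56) = 49 + (-76 - 154)/((1*56)) = 49 - 230/56 = 49 + (1/56)*(-230) = 49 - 115/28 = 1257/28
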